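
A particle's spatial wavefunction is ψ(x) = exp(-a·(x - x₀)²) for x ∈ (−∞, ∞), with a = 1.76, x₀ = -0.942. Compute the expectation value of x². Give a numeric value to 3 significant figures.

1.03

⟨x²⟩ = ∫ x²·|ψ|² dx / ∫|ψ|² dx (integrals over the domain).
Gaussian moments (u = x − x₀): ∫u^(2j)·e^(−2au²) du = (2j−1)!!/(4a)^j · √(π/(2a)), odd powers integrate to 0; here √(π/(2a)) = 0.94472.
State is unnormalized: ∫|ψ|² dx = 0.94472, and ∫ψ*·x²·ψ dx = 0.97250, so ⟨x²⟩ = 0.97250 / 0.94472.
⟨x²⟩ = 1.0294.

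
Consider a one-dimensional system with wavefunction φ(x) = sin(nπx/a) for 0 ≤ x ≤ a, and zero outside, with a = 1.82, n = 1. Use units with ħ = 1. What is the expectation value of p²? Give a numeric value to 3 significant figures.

2.98

p² φ = −ħ² d²φ/dx²; ⟨p²⟩ = −ħ² ∫ φ*·φ'' dx / ∫|φ|² dx.
d/dx sin(nπx/a) = (nπ/a)·cos(nπx/a) and d²/dx² sin(nπx/a) = −(nπ/a)²·sin(nπx/a); on 0 ≤ x ≤ a, ∫sin²(nπx/a) dx = a/2 and ∫sin(nπx/a)·cos(nπx/a) dx = 0.
State is unnormalized: ∫|φ|² dx = 0.91000, and ∫φ*·(−ħ² φ'') dx = 2.7114, so ⟨p²⟩ = 2.7114 / 0.91000.
⟨p²⟩ = 2.9796.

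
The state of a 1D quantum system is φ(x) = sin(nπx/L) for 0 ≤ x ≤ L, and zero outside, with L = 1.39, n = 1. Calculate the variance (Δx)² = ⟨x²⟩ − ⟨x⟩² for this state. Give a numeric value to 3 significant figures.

Compute ⟨x⟩ and ⟨x²⟩ separately, then (Δx)² = ⟨x²⟩ − ⟨x⟩².
With sin²θ = (1 − cos2θ)/2 on 0 ≤ x ≤ L: ∫sin²(nπx/L) dx = L/2, ∫x·sin²(nπx/L) dx = L²/4, ∫x²·sin²(nπx/L) dx = L³·(1/6 − 1/(4n²π²)); higher powers xᵏ the same way, integrating xᵏ·cos(2nπx/L) by parts.
Normalization: ∫|φ|² dx = 0.69500.
⟨x⟩ = 0.69500 and ⟨x²⟩ = 0.54615.
(Δx)² = 0.54615 − (0.69500)² = 0.063127.

0.0631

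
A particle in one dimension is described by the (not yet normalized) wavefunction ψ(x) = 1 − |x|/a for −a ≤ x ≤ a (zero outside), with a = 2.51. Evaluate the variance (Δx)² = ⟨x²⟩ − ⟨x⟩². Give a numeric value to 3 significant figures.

0.630

Compute ⟨x⟩ and ⟨x²⟩ separately, then (Δx)² = ⟨x²⟩ − ⟨x⟩².
ψ is even, so ∫ over [−a, a] = 2∫₀ᵃ with ψ = 1 − x/a there: ∫₀ᵃ (1 − x/a)² dx = a/3, ∫₀ᵃ x²(1 − x/a)² dx = a³/30, ∫₀ᵃ x⁴(1 − x/a)² dx = a⁵/105.
Normalization: ∫|ψ|² dx = 1.6733.
⟨x⟩ = 0.0000 and ⟨x²⟩ = 0.63001.
(Δx)² = 0.63001 − (0.0000)² = 0.63001.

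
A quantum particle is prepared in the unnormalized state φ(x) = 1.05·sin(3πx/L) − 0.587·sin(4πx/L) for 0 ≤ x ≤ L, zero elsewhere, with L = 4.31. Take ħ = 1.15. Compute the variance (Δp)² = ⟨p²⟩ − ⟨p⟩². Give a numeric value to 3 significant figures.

7.50

Compute ⟨p⟩ and ⟨p²⟩ separately; (Δp)² = ⟨p²⟩ − ⟨p⟩².
d²/dx² sin(jπx/L) = −(jπ/L)²·sin(jπx/L); on 0 ≤ x ≤ L, ∫sin²(jπx/L) dx = L/2 and ∫sin(jπx/L)·sin(lπx/L) dx = 0 for j ≠ l, so only diagonal terms survive in ∫|φ|² and ∫φ·φ″; ∫φ·φ′ dx = [φ²/2] between the walls = 0.
Normalization: ∫|φ|² dx = 3.1184.
⟨p⟩ = 0.0000 and ⟨p²⟩ = 7.4951.
(Δp)² = 7.4951 − (0.0000)² = 7.4951.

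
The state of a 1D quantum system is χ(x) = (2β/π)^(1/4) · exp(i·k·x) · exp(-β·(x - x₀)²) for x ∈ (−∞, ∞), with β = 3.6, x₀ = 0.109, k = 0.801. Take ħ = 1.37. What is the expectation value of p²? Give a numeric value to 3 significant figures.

p² χ = −ħ² d²χ/dx²; ⟨p²⟩ = −ħ² ∫ χ*·χ'' dx.
Gaussian moments (u = x − x₀): ∫u^(2j)·e^(−2βu²) du = (2j−1)!!/(4β)^j · √(π/(2β)), odd powers integrate to 0; here √(π/(2β)) = 0.66055. Derivatives: χ′ = (ik − 2βu)·χ, χ″ = ((ik − 2βu)² − 2β)·χ; the odd-in-u pieces drop out.
⟨p²⟩ = 7.9611.

7.96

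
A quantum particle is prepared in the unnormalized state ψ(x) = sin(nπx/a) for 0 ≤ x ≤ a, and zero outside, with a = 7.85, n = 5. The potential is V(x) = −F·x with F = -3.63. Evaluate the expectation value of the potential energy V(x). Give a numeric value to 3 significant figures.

⟨V⟩ = ∫ V(x)·|ψ|² dx / ∫|ψ|² dx.
With sin²θ = (1 − cos2θ)/2 on 0 ≤ x ≤ a: ∫sin²(nπx/a) dx = a/2, ∫x·sin²(nπx/a) dx = a²/4, ∫x²·sin²(nπx/a) dx = a³·(1/6 − 1/(4n²π²)); higher powers xᵏ the same way, integrating xᵏ·cos(2nπx/a) by parts.
State is unnormalized: ∫|ψ|² dx = 3.9250, and ∫ψ*·V(x)·ψ dx = 55.922, so ⟨V⟩ = 55.922 / 3.9250.
⟨V⟩ = 14.248.

14.2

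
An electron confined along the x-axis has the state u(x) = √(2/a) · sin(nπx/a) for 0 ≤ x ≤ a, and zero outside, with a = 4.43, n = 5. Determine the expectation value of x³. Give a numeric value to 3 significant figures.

21.5

⟨x³⟩ = ∫ x³·|u|² dx (integrals over the domain).
With sin²θ = (1 − cos2θ)/2 on 0 ≤ x ≤ a: ∫sin²(nπx/a) dx = a/2, ∫x·sin²(nπx/a) dx = a²/4, ∫x²·sin²(nπx/a) dx = a³·(1/6 − 1/(4n²π²)); higher powers xᵏ the same way, integrating xᵏ·cos(2nπx/a) by parts.
⟨x³⟩ = 21.470.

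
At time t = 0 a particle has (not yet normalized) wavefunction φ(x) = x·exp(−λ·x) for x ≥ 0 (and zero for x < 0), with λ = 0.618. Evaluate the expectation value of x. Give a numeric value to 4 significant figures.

2.427

⟨x⟩ = ∫ x·|φ|² dx / ∫|φ|² dx (integrals over the domain).
Every integrand reduces to terms xʲ·e^(−2λx) on [0, ∞); use ∫₀^∞ xʲ·e^(−2λx) dx = j!/(2λ)^(j+1).
State is unnormalized: ∫|φ|² dx = 1.0592, and ∫φ*·x·φ dx = 2.5709, so ⟨x⟩ = 2.5709 / 1.0592.
⟨x⟩ = 2.4272.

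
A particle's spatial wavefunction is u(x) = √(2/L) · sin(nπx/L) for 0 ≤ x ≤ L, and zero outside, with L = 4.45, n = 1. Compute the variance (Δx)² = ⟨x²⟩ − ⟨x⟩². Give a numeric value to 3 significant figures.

0.647

Compute ⟨x⟩ and ⟨x²⟩ separately, then (Δx)² = ⟨x²⟩ − ⟨x⟩².
With sin²θ = (1 − cos2θ)/2 on 0 ≤ x ≤ L: ∫sin²(nπx/L) dx = L/2, ∫x·sin²(nπx/L) dx = L²/4, ∫x²·sin²(nπx/L) dx = L³·(1/6 − 1/(4n²π²)); higher powers xᵏ the same way, integrating xᵏ·cos(2nπx/L) by parts.
⟨x⟩ = 2.2250 and ⟨x²⟩ = 5.5976.
(Δx)² = 5.5976 − (2.2250)² = 0.64700.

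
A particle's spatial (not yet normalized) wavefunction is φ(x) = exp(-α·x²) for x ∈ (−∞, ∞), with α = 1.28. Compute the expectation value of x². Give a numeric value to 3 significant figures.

⟨x²⟩ = ∫ x²·|φ|² dx / ∫|φ|² dx (integrals over the domain).
Gaussian moments: ∫x^(2j)·e^(−2αx²) dx = (2j−1)!!/(4α)^j · √(π/(2α)), odd powers integrate to 0; here √(π/(2α)) = 1.1078.
State is unnormalized: ∫|φ|² dx = 1.1078, and ∫φ*·x²·φ dx = 0.21636, so ⟨x²⟩ = 0.21636 / 1.1078.
⟨x²⟩ = 0.19531.

0.195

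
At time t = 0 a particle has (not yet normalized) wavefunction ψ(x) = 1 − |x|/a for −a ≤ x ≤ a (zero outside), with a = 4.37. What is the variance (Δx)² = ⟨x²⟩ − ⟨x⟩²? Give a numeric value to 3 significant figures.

Compute ⟨x⟩ and ⟨x²⟩ separately, then (Δx)² = ⟨x²⟩ − ⟨x⟩².
ψ is even, so ∫ over [−a, a] = 2∫₀ᵃ with ψ = 1 − x/a there: ∫₀ᵃ (1 − x/a)² dx = a/3, ∫₀ᵃ x²(1 − x/a)² dx = a³/30, ∫₀ᵃ x⁴(1 − x/a)² dx = a⁵/105.
Normalization: ∫|ψ|² dx = 2.9133.
⟨x⟩ = 0.0000 and ⟨x²⟩ = 1.9097.
(Δx)² = 1.9097 − (0.0000)² = 1.9097.

1.91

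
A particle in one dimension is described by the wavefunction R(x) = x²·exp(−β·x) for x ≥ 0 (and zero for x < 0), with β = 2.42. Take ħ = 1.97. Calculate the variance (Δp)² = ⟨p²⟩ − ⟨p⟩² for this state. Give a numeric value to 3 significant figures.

7.58

Compute ⟨p⟩ and ⟨p²⟩ separately; (Δp)² = ⟨p²⟩ − ⟨p⟩².
Differentiate x²·exp(−β·x) with the product rule; every integrand then reduces to terms xʲ·e^(−2βx) on [0, ∞), with ∫₀^∞ xʲ·e^(−2βx) dx = j!/(2β)^(j+1).
Normalization: ∫|R|² dx = 0.0090362.
⟨p⟩ = 0.0000 and ⟨p²⟩ = 7.5760.
(Δp)² = 7.5760 − (0.0000)² = 7.5760.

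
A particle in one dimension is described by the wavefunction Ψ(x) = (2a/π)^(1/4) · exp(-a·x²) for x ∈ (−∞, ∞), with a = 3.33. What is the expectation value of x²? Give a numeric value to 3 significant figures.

⟨x²⟩ = ∫ x²·|Ψ|² dx (integrals over the domain).
Gaussian moments: ∫x^(2j)·e^(−2ax²) dx = (2j−1)!!/(4a)^j · √(π/(2a)), odd powers integrate to 0; here √(π/(2a)) = 0.68681.
⟨x²⟩ = 0.075075.

0.0751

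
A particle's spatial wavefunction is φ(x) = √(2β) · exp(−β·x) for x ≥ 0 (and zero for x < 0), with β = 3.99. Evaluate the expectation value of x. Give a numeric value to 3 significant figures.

⟨x⟩ = ∫ x·|φ|² dx (integrals over the domain).
Every integrand reduces to terms xʲ·e^(−2βx) on [0, ∞); use ∫₀^∞ xʲ·e^(−2βx) dx = j!/(2β)^(j+1).
⟨x⟩ = 0.12531.

0.125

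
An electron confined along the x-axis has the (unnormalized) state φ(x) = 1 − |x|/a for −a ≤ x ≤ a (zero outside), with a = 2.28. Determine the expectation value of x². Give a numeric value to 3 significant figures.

⟨x²⟩ = ∫ x²·|φ|² dx / ∫|φ|² dx (integrals over the domain).
φ is even, so ∫ over [−a, a] = 2∫₀ᵃ with φ = 1 − x/a there: ∫₀ᵃ (1 − x/a)² dx = a/3, ∫₀ᵃ x²(1 − x/a)² dx = a³/30, ∫₀ᵃ x⁴(1 − x/a)² dx = a⁵/105.
State is unnormalized: ∫|φ|² dx = 1.5200, and ∫φ*·x²·φ dx = 0.79016, so ⟨x²⟩ = 0.79016 / 1.5200.
⟨x²⟩ = 0.51984.

0.520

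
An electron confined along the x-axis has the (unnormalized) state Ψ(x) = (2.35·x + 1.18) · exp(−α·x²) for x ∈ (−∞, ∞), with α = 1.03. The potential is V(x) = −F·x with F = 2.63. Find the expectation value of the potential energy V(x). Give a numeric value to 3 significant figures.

⟨V⟩ = ∫ V(x)·|Ψ|² dx / ∫|Ψ|² dx.
Expand each integrand as polynomial × e^(−2αx²) and use ∫x^(2j)·e^(−2αx²) dx = (2j−1)!!/(4α)^j · √(π/(2α)), odd powers → 0; here √(π/(2α)) = 1.2349.
State is unnormalized: ∫|Ψ|² dx = 3.3748, and ∫Ψ*·V(x)·Ψ dx = -4.3720, so ⟨V⟩ = -4.3720 / 3.3748.
⟨V⟩ = -1.2955.

-1.30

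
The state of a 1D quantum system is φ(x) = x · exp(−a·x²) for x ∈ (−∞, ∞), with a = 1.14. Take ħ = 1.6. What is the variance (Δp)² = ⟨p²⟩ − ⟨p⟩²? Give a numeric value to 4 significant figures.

8.755

Compute ⟨p⟩ and ⟨p²⟩ separately; (Δp)² = ⟨p²⟩ − ⟨p⟩².
Expand each integrand as polynomial × e^(−2ax²) and use ∫x^(2j)·e^(−2ax²) dx = (2j−1)!!/(4a)^j · √(π/(2a)), odd powers → 0; here √(π/(2a)) = 1.1738. Differentiate with the product rule, d/dx e^(−ax²) = −2ax·e^(−ax²).
Normalization: ∫|φ|² dx = 0.25742.
⟨p⟩ = 0.0000 and ⟨p²⟩ = 8.7552.
(Δp)² = 8.7552 − (0.0000)² = 8.7552.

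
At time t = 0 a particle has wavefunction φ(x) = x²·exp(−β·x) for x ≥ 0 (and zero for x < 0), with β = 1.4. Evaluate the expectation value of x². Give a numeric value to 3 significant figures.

⟨x²⟩ = ∫ x²·|φ|² dx / ∫|φ|² dx (integrals over the domain).
Every integrand reduces to terms xʲ·e^(−2βx) on [0, ∞); use ∫₀^∞ xʲ·e^(−2βx) dx = j!/(2β)^(j+1).
State is unnormalized: ∫|φ|² dx = 0.13945, and ∫φ*·x²·φ dx = 0.53361, so ⟨x²⟩ = 0.53361 / 0.13945.
⟨x²⟩ = 3.8265.

3.83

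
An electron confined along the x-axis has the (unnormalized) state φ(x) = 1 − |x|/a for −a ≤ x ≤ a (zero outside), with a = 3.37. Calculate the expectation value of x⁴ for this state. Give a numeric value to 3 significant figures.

⟨x⁴⟩ = ∫ x⁴·|φ|² dx / ∫|φ|² dx (integrals over the domain).
φ is even, so ∫ over [−a, a] = 2∫₀ᵃ with φ = 1 − x/a there: ∫₀ᵃ (1 − x/a)² dx = a/3, ∫₀ᵃ x²(1 − x/a)² dx = a³/30, ∫₀ᵃ x⁴(1 − x/a)² dx = a⁵/105.
State is unnormalized: ∫|φ|² dx = 2.2467, and ∫φ*·x⁴·φ dx = 8.2792, so ⟨x⁴⟩ = 8.2792 / 2.2467.
⟨x⁴⟩ = 3.6851.

3.69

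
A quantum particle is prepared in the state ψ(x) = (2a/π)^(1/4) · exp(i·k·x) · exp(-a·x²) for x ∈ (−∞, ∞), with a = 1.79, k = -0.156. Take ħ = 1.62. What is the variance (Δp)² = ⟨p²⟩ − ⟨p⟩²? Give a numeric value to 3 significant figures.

Compute ⟨p⟩ and ⟨p²⟩ separately; (Δp)² = ⟨p²⟩ − ⟨p⟩².
Gaussian moments: ∫x^(2j)·e^(−2ax²) dx = (2j−1)!!/(4a)^j · √(π/(2a)), odd powers integrate to 0; here √(π/(2a)) = 0.93677. Derivatives: ψ′ = (ik − 2ax)·ψ, ψ″ = ((ik − 2ax)² − 2a)·ψ; the odd-in-x pieces drop out.
⟨p⟩ = -0.25272 and ⟨p²⟩ = 4.7615.
(Δp)² = 4.7615 − (-0.25272)² = 4.6977.

4.70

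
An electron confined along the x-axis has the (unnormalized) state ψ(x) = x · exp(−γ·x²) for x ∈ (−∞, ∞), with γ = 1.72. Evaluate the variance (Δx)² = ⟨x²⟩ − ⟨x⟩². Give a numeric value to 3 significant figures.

Compute ⟨x⟩ and ⟨x²⟩ separately, then (Δx)² = ⟨x²⟩ − ⟨x⟩².
Expand each integrand as polynomial × e^(−2γx²) and use ∫x^(2j)·e^(−2γx²) dx = (2j−1)!!/(4γ)^j · √(π/(2γ)), odd powers → 0; here √(π/(2γ)) = 0.95564.
Normalization: ∫|ψ|² dx = 0.13890.
⟨x⟩ = 0.0000 and ⟨x²⟩ = 0.43605.
(Δx)² = 0.43605 − (0.0000)² = 0.43605.

0.436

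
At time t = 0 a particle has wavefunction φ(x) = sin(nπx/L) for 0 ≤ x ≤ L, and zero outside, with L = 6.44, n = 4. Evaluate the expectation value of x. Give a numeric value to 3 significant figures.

3.22

⟨x⟩ = ∫ x·|φ|² dx / ∫|φ|² dx (integrals over the domain).
With sin²θ = (1 − cos2θ)/2 on 0 ≤ x ≤ L: ∫sin²(nπx/L) dx = L/2, ∫x·sin²(nπx/L) dx = L²/4, ∫x²·sin²(nπx/L) dx = L³·(1/6 − 1/(4n²π²)); higher powers xᵏ the same way, integrating xᵏ·cos(2nπx/L) by parts.
State is unnormalized: ∫|φ|² dx = 3.2200, and ∫φ*·x·φ dx = 10.368, so ⟨x⟩ = 10.368 / 3.2200.
⟨x⟩ = 3.2200.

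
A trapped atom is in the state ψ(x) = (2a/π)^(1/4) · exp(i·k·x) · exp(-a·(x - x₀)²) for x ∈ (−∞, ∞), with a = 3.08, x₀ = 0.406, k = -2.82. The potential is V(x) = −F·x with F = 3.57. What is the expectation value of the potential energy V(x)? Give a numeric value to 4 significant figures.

⟨V⟩ = ∫ V(x)·|ψ|² dx.
Gaussian moments (u = x − x₀): ∫u^(2j)·e^(−2au²) du = (2j−1)!!/(4a)^j · √(π/(2a)), odd powers integrate to 0; here √(π/(2a)) = 0.71414.
⟨V⟩ = -1.4494.

-1.449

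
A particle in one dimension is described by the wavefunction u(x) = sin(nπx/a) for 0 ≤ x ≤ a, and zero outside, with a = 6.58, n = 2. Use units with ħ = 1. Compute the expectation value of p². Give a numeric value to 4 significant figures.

p² u = −ħ² d²u/dx²; ⟨p²⟩ = −ħ² ∫ u*·u'' dx / ∫|u|² dx.
d/dx sin(nπx/a) = (nπ/a)·cos(nπx/a) and d²/dx² sin(nπx/a) = −(nπ/a)²·sin(nπx/a); on 0 ≤ x ≤ a, ∫sin²(nπx/a) dx = a/2 and ∫sin(nπx/a)·cos(nπx/a) dx = 0.
State is unnormalized: ∫|u|² dx = 3.2900, and ∫u*·(−ħ² u'') dx = 2.9999, so ⟨p²⟩ = 2.9999 / 3.2900.
⟨p²⟩ = 0.91182.

0.9118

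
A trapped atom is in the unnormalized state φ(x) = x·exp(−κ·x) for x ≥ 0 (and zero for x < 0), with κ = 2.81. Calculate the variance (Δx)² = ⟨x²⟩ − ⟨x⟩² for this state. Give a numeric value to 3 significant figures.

Compute ⟨x⟩ and ⟨x²⟩ separately, then (Δx)² = ⟨x²⟩ − ⟨x⟩².
Every integrand reduces to terms xʲ·e^(−2κx) on [0, ∞); use ∫₀^∞ xʲ·e^(−2κx) dx = j!/(2κ)^(j+1).
Normalization: ∫|φ|² dx = 0.011267.
⟨x⟩ = 0.53381 and ⟨x²⟩ = 0.37993.
(Δx)² = 0.37993 − (0.53381)² = 0.094984.

0.0950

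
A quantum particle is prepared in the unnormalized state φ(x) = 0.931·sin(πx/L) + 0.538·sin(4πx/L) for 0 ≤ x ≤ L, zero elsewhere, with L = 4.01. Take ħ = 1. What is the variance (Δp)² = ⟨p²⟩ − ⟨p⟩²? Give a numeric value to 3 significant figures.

2.92

Compute ⟨p⟩ and ⟨p²⟩ separately; (Δp)² = ⟨p²⟩ − ⟨p⟩².
d²/dx² sin(jπx/L) = −(jπ/L)²·sin(jπx/L); on 0 ≤ x ≤ L, ∫sin²(jπx/L) dx = L/2 and ∫sin(jπx/L)·sin(lπx/L) dx = 0 for j ≠ l, so only diagonal terms survive in ∫|φ|² and ∫φ·φ″; ∫φ·φ′ dx = [φ²/2] between the walls = 0.
Normalization: ∫|φ|² dx = 2.3182.
⟨p⟩ = 0.0000 and ⟨p²⟩ = 2.9186.
(Δp)² = 2.9186 − (0.0000)² = 2.9186.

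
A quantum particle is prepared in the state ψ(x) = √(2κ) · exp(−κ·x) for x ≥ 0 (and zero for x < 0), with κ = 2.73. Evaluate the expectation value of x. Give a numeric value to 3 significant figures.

⟨x⟩ = ∫ x·|ψ|² dx (integrals over the domain).
Every integrand reduces to terms xʲ·e^(−2κx) on [0, ∞); use ∫₀^∞ xʲ·e^(−2κx) dx = j!/(2κ)^(j+1).
⟨x⟩ = 0.18315.

0.183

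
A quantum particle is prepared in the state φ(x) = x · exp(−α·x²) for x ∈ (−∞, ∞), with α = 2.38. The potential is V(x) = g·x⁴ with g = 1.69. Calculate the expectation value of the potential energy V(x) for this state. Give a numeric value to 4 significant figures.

0.2797

⟨V⟩ = ∫ V(x)·|φ|² dx / ∫|φ|² dx.
Expand each integrand as polynomial × e^(−2αx²) and use ∫x^(2j)·e^(−2αx²) dx = (2j−1)!!/(4α)^j · √(π/(2α)), odd powers → 0; here √(π/(2α)) = 0.81240.
State is unnormalized: ∫|φ|² dx = 0.085336, and ∫φ*·V(x)·φ dx = 0.023869, so ⟨V⟩ = 0.023869 / 0.085336.
⟨V⟩ = 0.27971.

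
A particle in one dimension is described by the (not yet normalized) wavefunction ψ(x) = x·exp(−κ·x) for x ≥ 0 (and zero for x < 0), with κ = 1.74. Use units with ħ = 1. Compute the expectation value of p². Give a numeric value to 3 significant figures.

p² ψ = −ħ² d²ψ/dx²; ⟨p²⟩ = −ħ² ∫ ψ*·ψ'' dx / ∫|ψ|² dx.
Differentiate x·exp(−κ·x) with the product rule; every integrand then reduces to terms xʲ·e^(−2κx) on [0, ∞), with ∫₀^∞ xʲ·e^(−2κx) dx = j!/(2κ)^(j+1).
State is unnormalized: ∫|ψ|² dx = 0.047456, and ∫ψ*·(−ħ² ψ'') dx = 0.14368, so ⟨p²⟩ = 0.14368 / 0.047456.
⟨p²⟩ = 3.0276.

3.03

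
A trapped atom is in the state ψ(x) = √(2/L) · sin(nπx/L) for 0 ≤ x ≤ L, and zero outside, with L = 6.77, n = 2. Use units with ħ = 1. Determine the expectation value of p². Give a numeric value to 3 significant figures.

0.861

p² ψ = −ħ² d²ψ/dx²; ⟨p²⟩ = −ħ² ∫ ψ*·ψ'' dx.
d/dx sin(nπx/L) = (nπ/L)·cos(nπx/L) and d²/dx² sin(nπx/L) = −(nπ/L)²·sin(nπx/L); on 0 ≤ x ≤ L, ∫sin²(nπx/L) dx = L/2 and ∫sin(nπx/L)·cos(nπx/L) dx = 0.
⟨p²⟩ = 0.86136.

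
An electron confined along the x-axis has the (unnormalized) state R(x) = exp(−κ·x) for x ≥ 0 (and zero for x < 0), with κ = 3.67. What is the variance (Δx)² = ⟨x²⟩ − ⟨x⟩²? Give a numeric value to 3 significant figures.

0.0186

Compute ⟨x⟩ and ⟨x²⟩ separately, then (Δx)² = ⟨x²⟩ − ⟨x⟩².
Every integrand reduces to terms xʲ·e^(−2κx) on [0, ∞); use ∫₀^∞ xʲ·e^(−2κx) dx = j!/(2κ)^(j+1).
Normalization: ∫|R|² dx = 0.13624.
⟨x⟩ = 0.13624 and ⟨x²⟩ = 0.037123.
(Δx)² = 0.037123 − (0.13624)² = 0.018561.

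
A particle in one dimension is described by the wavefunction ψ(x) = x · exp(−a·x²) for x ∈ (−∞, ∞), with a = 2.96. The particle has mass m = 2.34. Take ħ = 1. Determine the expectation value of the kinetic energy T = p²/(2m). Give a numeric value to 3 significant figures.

T = −(ħ²/2m) d²/dx², so ⟨T⟩ = −(ħ²/2m) ∫ ψ*·ψ'' dx / ∫|ψ|² dx; with m = 2.34.
Expand each integrand as polynomial × e^(−2ax²) and use ∫x^(2j)·e^(−2ax²) dx = (2j−1)!!/(4a)^j · √(π/(2a)), odd powers → 0; here √(π/(2a)) = 0.72847. Differentiate with the product rule, d/dx e^(−ax²) = −2ax·e^(−ax²).
State is unnormalized: ∫|ψ|² dx = 0.061527, and ∫ψ*·(−ħ²/2m · ψ'') dx = 0.11674, so ⟨T⟩ = 0.11674 / 0.061527.
⟨T⟩ = 1.8974.

1.90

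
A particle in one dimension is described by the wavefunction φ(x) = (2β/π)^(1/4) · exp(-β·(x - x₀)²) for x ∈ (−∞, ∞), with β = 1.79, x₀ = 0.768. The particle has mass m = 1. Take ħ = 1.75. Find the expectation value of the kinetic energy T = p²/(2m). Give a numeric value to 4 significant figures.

T = −(ħ²/2m) d²/dx², so ⟨T⟩ = −(ħ²/2m) ∫ φ*·φ'' dx; with m = 1.
Gaussian moments (u = x − x₀): ∫u^(2j)·e^(−2βu²) du = (2j−1)!!/(4β)^j · √(π/(2β)), odd powers integrate to 0; here √(π/(2β)) = 0.93677. Derivatives: d/dx e^(−βu²) = −2βu·e^(−βu²), d²/dx² e^(−βu²) = (4β²u² − 2β)·e^(−βu²).
⟨T⟩ = 2.7409.

2.741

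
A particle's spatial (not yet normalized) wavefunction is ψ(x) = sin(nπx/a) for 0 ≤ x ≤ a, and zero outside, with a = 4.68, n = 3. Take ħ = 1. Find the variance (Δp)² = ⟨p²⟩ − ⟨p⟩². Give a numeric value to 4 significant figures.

Compute ⟨p⟩ and ⟨p²⟩ separately; (Δp)² = ⟨p²⟩ − ⟨p⟩².
d/dx sin(nπx/a) = (nπ/a)·cos(nπx/a) and d²/dx² sin(nπx/a) = −(nπ/a)²·sin(nπx/a); on 0 ≤ x ≤ a, ∫sin²(nπx/a) dx = a/2 and ∫sin(nπx/a)·cos(nπx/a) dx = 0.
Normalization: ∫|ψ|² dx = 2.3400.
⟨p⟩ = 0.0000 and ⟨p²⟩ = 4.0556.
(Δp)² = 4.0556 − (0.0000)² = 4.0556.

4.056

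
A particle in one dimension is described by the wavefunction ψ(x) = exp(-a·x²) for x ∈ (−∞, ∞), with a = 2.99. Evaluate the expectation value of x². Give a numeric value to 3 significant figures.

⟨x²⟩ = ∫ x²·|ψ|² dx / ∫|ψ|² dx (integrals over the domain).
Gaussian moments: ∫x^(2j)·e^(−2ax²) dx = (2j−1)!!/(4a)^j · √(π/(2a)), odd powers integrate to 0; here √(π/(2a)) = 0.72481.
State is unnormalized: ∫|ψ|² dx = 0.72481, and ∫ψ*·x²·ψ dx = 0.060603, so ⟨x²⟩ = 0.060603 / 0.72481.
⟨x²⟩ = 0.083612.

0.0836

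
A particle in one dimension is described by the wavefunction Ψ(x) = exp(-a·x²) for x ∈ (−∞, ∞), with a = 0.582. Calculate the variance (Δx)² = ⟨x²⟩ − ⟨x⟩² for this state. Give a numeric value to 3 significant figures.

Compute ⟨x⟩ and ⟨x²⟩ separately, then (Δx)² = ⟨x²⟩ − ⟨x⟩².
Gaussian moments: ∫x^(2j)·e^(−2ax²) dx = (2j−1)!!/(4a)^j · √(π/(2a)), odd powers integrate to 0; here √(π/(2a)) = 1.6429.
Normalization: ∫|Ψ|² dx = 1.6429.
⟨x⟩ = 0.0000 and ⟨x²⟩ = 0.42955.
(Δx)² = 0.42955 − (0.0000)² = 0.42955.

0.430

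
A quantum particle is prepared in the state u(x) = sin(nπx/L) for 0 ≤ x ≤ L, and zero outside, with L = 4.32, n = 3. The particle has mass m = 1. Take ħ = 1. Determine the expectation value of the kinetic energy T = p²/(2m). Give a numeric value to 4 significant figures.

T = −(ħ²/2m) d²/dx², so ⟨T⟩ = −(ħ²/2m) ∫ u*·u'' dx / ∫|u|² dx; with m = 1.
d/dx sin(nπx/L) = (nπ/L)·cos(nπx/L) and d²/dx² sin(nπx/L) = −(nπ/L)²·sin(nπx/L); on 0 ≤ x ≤ L, ∫sin²(nπx/L) dx = L/2 and ∫sin(nπx/L)·cos(nπx/L) dx = 0.
State is unnormalized: ∫|u|² dx = 2.1600, and ∫u*·(−ħ²/2m · u'') dx = 5.1404, so ⟨T⟩ = 5.1404 / 2.1600.
⟨T⟩ = 2.3798.

2.380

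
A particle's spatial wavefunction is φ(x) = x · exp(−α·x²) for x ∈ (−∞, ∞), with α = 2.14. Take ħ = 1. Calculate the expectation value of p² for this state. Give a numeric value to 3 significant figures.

p² φ = −ħ² d²φ/dx²; ⟨p²⟩ = −ħ² ∫ φ*·φ'' dx / ∫|φ|² dx.
Expand each integrand as polynomial × e^(−2αx²) and use ∫x^(2j)·e^(−2αx²) dx = (2j−1)!!/(4α)^j · √(π/(2α)), odd powers → 0; here √(π/(2α)) = 0.85675. Differentiate with the product rule, d/dx e^(−αx²) = −2αx·e^(−αx²).
State is unnormalized: ∫|φ|² dx = 0.10009, and ∫φ*·(−ħ² φ'') dx = 0.64256, so ⟨p²⟩ = 0.64256 / 0.10009.
⟨p²⟩ = 6.4200.

6.42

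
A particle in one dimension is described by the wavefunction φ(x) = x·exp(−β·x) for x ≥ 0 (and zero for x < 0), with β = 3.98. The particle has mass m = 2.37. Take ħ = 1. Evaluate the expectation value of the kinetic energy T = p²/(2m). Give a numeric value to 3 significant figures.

3.34

T = −(ħ²/2m) d²/dx², so ⟨T⟩ = −(ħ²/2m) ∫ φ*·φ'' dx / ∫|φ|² dx; with m = 2.37.
Differentiate x·exp(−β·x) with the product rule; every integrand then reduces to terms xʲ·e^(−2βx) on [0, ∞), with ∫₀^∞ xʲ·e^(−2βx) dx = j!/(2β)^(j+1).
State is unnormalized: ∫|φ|² dx = 0.0039654, and ∫φ*·(−ħ²/2m · φ'') dx = 0.013252, so ⟨T⟩ = 0.013252 / 0.0039654.
⟨T⟩ = 3.3419.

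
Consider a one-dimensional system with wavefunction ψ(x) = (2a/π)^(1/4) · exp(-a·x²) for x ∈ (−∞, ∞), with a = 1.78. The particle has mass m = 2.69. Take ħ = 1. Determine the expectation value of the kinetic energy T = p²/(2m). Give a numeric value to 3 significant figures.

0.331

T = −(ħ²/2m) d²/dx², so ⟨T⟩ = −(ħ²/2m) ∫ ψ*·ψ'' dx; with m = 2.69.
Gaussian moments: ∫x^(2j)·e^(−2ax²) dx = (2j−1)!!/(4a)^j · √(π/(2a)), odd powers integrate to 0; here √(π/(2a)) = 0.93940. Derivatives: d/dx e^(−ax²) = −2ax·e^(−ax²), d²/dx² e^(−ax²) = (4a²x² − 2a)·e^(−ax²).
⟨T⟩ = 0.33086.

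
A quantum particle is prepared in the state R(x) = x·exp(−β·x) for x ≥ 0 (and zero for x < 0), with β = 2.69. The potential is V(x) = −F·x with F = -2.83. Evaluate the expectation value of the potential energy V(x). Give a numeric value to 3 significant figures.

1.58

⟨V⟩ = ∫ V(x)·|R|² dx / ∫|R|² dx.
Every integrand reduces to terms xʲ·e^(−2βx) on [0, ∞); use ∫₀^∞ xʲ·e^(−2βx) dx = j!/(2β)^(j+1).
State is unnormalized: ∫|R|² dx = 0.012843, and ∫R*·V(x)·R dx = 0.020268, so ⟨V⟩ = 0.020268 / 0.012843.
⟨V⟩ = 1.5781.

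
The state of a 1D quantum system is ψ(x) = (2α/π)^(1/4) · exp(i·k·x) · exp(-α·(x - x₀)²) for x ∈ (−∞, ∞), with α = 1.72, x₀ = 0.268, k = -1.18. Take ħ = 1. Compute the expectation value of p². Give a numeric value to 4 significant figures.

3.112

p² ψ = −ħ² d²ψ/dx²; ⟨p²⟩ = −ħ² ∫ ψ*·ψ'' dx.
Gaussian moments (u = x − x₀): ∫u^(2j)·e^(−2αu²) du = (2j−1)!!/(4α)^j · √(π/(2α)), odd powers integrate to 0; here √(π/(2α)) = 0.95564. Derivatives: ψ′ = (ik − 2αu)·ψ, ψ″ = ((ik − 2αu)² − 2α)·ψ; the odd-in-u pieces drop out.
⟨p²⟩ = 3.1124.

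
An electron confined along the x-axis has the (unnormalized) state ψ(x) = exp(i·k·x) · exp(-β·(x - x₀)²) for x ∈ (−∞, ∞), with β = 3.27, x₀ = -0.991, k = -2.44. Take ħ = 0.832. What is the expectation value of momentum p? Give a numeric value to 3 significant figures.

p ψ = −iħ dψ/dx; then ⟨p⟩ = ∫ ψ*·(pψ) dx / ∫|ψ|² dx.
Gaussian moments (u = x − x₀): ∫u^(2j)·e^(−2βu²) du = (2j−1)!!/(4β)^j · √(π/(2β)), odd powers integrate to 0; here √(π/(2β)) = 0.69308. Derivatives: ψ′ = (ik − 2βu)·ψ, ψ″ = ((ik − 2βu)² − 2β)·ψ; the odd-in-u pieces drop out.
State is unnormalized: ∫|ψ|² dx = 0.69308, and ∫ψ*·(−iħ ψ') dx = -1.4070, so ⟨p⟩ = -1.4070 / 0.69308.
⟨p⟩ = -2.0301.

-2.03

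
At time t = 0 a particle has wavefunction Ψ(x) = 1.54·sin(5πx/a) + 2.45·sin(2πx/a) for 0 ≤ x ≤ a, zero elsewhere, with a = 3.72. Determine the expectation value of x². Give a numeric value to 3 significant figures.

4.25

⟨x²⟩ = ∫ x²·|Ψ|² dx / ∫|Ψ|² dx (integrals over the domain).
On 0 ≤ x ≤ a (j ≠ l): ∫sin²(jπx/a) dx = a/2, ∫sin(jπx/a)·sin(lπx/a) dx = 0; diagonal moments ∫x·sin²(jπx/a) dx = a²/4, ∫x²·sin²(jπx/a) dx = a³·(1/6 − 1/(4j²π²)); cross terms ∫x·sin(jπx/a)·sin(lπx/a) dx = 0 for j + l even and −4jla²/(π²(j² − l²)²) for j + l odd, ∫x²·sin(jπx/a)·sin(lπx/a) dx = (−1)^(j+l)·4jla³/(π²(j² − l²)²); higher powers the same way via product-to-sum and parts.
State is unnormalized: ∫|Ψ|² dx = 15.576, and ∫Ψ*·x²·Ψ dx = 66.198, so ⟨x²⟩ = 66.198 / 15.576.
⟨x²⟩ = 4.2500.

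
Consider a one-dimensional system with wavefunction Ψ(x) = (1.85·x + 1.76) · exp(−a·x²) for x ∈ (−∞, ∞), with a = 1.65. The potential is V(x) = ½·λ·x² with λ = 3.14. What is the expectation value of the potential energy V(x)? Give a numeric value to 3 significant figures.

0.306

⟨V⟩ = ∫ V(x)·|Ψ|² dx / ∫|Ψ|² dx.
Expand each integrand as polynomial × e^(−2ax²) and use ∫x^(2j)·e^(−2ax²) dx = (2j−1)!!/(4a)^j · √(π/(2a)), odd powers → 0; here √(π/(2a)) = 0.97570.
State is unnormalized: ∫|Ψ|² dx = 3.5283, and ∫Ψ*·V(x)·Ψ dx = 1.0800, so ⟨V⟩ = 1.0800 / 3.5283.
⟨V⟩ = 0.30610.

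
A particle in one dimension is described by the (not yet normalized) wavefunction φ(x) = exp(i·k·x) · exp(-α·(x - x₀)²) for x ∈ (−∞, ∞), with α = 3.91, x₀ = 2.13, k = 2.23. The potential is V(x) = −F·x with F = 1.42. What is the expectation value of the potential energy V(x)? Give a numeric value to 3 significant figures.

⟨V⟩ = ∫ V(x)·|φ|² dx / ∫|φ|² dx.
Gaussian moments (u = x − x₀): ∫u^(2j)·e^(−2αu²) du = (2j−1)!!/(4α)^j · √(π/(2α)), odd powers integrate to 0; here √(π/(2α)) = 0.63383.
State is unnormalized: ∫|φ|² dx = 0.63383, and ∫φ*·V(x)·φ dx = -1.9171, so ⟨V⟩ = -1.9171 / 0.63383.
⟨V⟩ = -3.0246.

-3.02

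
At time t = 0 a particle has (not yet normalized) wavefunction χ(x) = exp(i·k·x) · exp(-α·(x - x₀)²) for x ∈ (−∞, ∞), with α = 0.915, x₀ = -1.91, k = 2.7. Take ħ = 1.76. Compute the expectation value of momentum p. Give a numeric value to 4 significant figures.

4.752

p χ = −iħ dχ/dx; then ⟨p⟩ = ∫ χ*·(pχ) dx / ∫|χ|² dx.
Gaussian moments (u = x − x₀): ∫u^(2j)·e^(−2αu²) du = (2j−1)!!/(4α)^j · √(π/(2α)), odd powers integrate to 0; here √(π/(2α)) = 1.3102. Derivatives: χ′ = (ik − 2αu)·χ, χ″ = ((ik − 2αu)² − 2α)·χ; the odd-in-u pieces drop out.
State is unnormalized: ∫|χ|² dx = 1.3102, and ∫χ*·(−iħ χ') dx = 6.2262, so ⟨p⟩ = 6.2262 / 1.3102.
⟨p⟩ = 4.7520.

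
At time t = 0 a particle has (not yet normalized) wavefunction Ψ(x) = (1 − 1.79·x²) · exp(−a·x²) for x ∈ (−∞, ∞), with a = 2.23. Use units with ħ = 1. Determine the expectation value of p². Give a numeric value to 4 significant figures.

5.217

p² Ψ = −ħ² d²Ψ/dx²; ⟨p²⟩ = −ħ² ∫ Ψ*·Ψ'' dx / ∫|Ψ|² dx.
Expand each integrand as polynomial × e^(−2ax²) and use ∫x^(2j)·e^(−2ax²) dx = (2j−1)!!/(4a)^j · √(π/(2a)), odd powers → 0; here √(π/(2a)) = 0.83928. Differentiate with the product rule, d/dx e^(−ax²) = −2ax·e^(−ax²).
State is unnormalized: ∫|Ψ|² dx = 0.60383, and ∫Ψ*·(−ħ² Ψ'') dx = 3.1503, so ⟨p²⟩ = 3.1503 / 0.60383.
⟨p²⟩ = 5.2172.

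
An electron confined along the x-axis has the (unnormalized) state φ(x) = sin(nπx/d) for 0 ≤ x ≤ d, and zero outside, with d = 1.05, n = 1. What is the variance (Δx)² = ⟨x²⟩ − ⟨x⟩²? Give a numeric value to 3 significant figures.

0.0360

Compute ⟨x⟩ and ⟨x²⟩ separately, then (Δx)² = ⟨x²⟩ − ⟨x⟩².
With sin²θ = (1 − cos2θ)/2 on 0 ≤ x ≤ d: ∫sin²(nπx/d) dx = d/2, ∫x·sin²(nπx/d) dx = d²/4, ∫x²·sin²(nπx/d) dx = d³·(1/6 − 1/(4n²π²)); higher powers xᵏ the same way, integrating xᵏ·cos(2nπx/d) by parts.
Normalization: ∫|φ|² dx = 0.52500.
⟨x⟩ = 0.52500 and ⟨x²⟩ = 0.31165.
(Δx)² = 0.31165 − (0.52500)² = 0.036022.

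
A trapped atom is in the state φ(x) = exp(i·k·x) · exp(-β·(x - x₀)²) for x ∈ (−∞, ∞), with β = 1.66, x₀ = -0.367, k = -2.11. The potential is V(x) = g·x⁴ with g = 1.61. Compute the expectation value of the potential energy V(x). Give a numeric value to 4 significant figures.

⟨V⟩ = ∫ V(x)·|φ|² dx / ∫|φ|² dx.
Gaussian moments (u = x − x₀): ∫u^(2j)·e^(−2βu²) du = (2j−1)!!/(4β)^j · √(π/(2β)), odd powers integrate to 0; here √(π/(2β)) = 0.97276.
State is unnormalized: ∫|φ|² dx = 0.97276, and ∫φ*·V(x)·φ dx = 0.32559, so ⟨V⟩ = 0.32559 / 0.97276.
⟨V⟩ = 0.33471.

0.3347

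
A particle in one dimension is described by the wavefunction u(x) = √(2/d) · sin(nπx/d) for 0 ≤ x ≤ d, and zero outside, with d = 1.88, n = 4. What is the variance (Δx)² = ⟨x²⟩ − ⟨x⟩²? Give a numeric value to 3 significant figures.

Compute ⟨x⟩ and ⟨x²⟩ separately, then (Δx)² = ⟨x²⟩ − ⟨x⟩².
With sin²θ = (1 − cos2θ)/2 on 0 ≤ x ≤ d: ∫sin²(nπx/d) dx = d/2, ∫x·sin²(nπx/d) dx = d²/4, ∫x²·sin²(nπx/d) dx = d³·(1/6 − 1/(4n²π²)); higher powers xᵏ the same way, integrating xᵏ·cos(2nπx/d) by parts.
⟨x⟩ = 0.94000 and ⟨x²⟩ = 1.1669.
(Δx)² = 1.1669 − (0.94000)² = 0.28334.

0.283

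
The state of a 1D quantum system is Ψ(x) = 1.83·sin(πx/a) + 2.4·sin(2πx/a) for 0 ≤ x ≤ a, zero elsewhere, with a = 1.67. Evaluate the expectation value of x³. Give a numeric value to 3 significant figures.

0.311

⟨x³⟩ = ∫ x³·|Ψ|² dx / ∫|Ψ|² dx (integrals over the domain).
On 0 ≤ x ≤ a (j ≠ l): ∫sin²(jπx/a) dx = a/2, ∫sin(jπx/a)·sin(lπx/a) dx = 0; diagonal moments ∫x·sin²(jπx/a) dx = a²/4, ∫x²·sin²(jπx/a) dx = a³·(1/6 − 1/(4j²π²)); cross terms ∫x·sin(jπx/a)·sin(lπx/a) dx = 0 for j + l even and −4jla²/(π²(j² − l²)²) for j + l odd, ∫x²·sin(jπx/a)·sin(lπx/a) dx = (−1)^(j+l)·4jla³/(π²(j² − l²)²); higher powers the same way via product-to-sum and parts.
State is unnormalized: ∫|Ψ|² dx = 7.6059, and ∫Ψ*·x³·Ψ dx = 2.3673, so ⟨x³⟩ = 2.3673 / 7.6059.
⟨x³⟩ = 0.31125.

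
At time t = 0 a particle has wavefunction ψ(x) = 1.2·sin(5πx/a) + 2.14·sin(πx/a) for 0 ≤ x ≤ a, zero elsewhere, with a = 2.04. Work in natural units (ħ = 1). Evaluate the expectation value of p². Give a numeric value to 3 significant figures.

16.0

p² ψ = −ħ² d²ψ/dx²; ⟨p²⟩ = −ħ² ∫ ψ*·ψ'' dx / ∫|ψ|² dx.
d²/dx² sin(jπx/a) = −(jπ/a)²·sin(jπx/a); on 0 ≤ x ≤ a, ∫sin²(jπx/a) dx = a/2 and ∫sin(jπx/a)·sin(lπx/a) dx = 0 for j ≠ l, so only diagonal terms survive in ∫|ψ|² and ∫ψ·ψ″; ∫ψ·ψ′ dx = [ψ²/2] between the walls = 0.
State is unnormalized: ∫|ψ|² dx = 6.1400, and ∫ψ*·(−ħ² ψ'') dx = 98.163, so ⟨p²⟩ = 98.163 / 6.1400.
⟨p²⟩ = 15.987.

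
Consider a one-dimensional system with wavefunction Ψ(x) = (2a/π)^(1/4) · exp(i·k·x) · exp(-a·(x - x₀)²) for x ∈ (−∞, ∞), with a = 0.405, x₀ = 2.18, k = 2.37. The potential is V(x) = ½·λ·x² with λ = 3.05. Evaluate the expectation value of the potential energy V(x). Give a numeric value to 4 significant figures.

⟨V⟩ = ∫ V(x)·|Ψ|² dx.
Gaussian moments (u = x − x₀): ∫u^(2j)·e^(−2au²) du = (2j−1)!!/(4a)^j · √(π/(2a)), odd powers integrate to 0; here √(π/(2a)) = 1.9694.
⟨V⟩ = 8.1888.

8.189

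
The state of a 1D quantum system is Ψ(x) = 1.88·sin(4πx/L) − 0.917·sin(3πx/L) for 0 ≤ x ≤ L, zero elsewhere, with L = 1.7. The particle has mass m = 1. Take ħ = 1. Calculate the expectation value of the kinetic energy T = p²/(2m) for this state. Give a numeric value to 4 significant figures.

T = −(ħ²/2m) d²/dx², so ⟨T⟩ = −(ħ²/2m) ∫ Ψ*·Ψ'' dx / ∫|Ψ|² dx; with m = 1.
d²/dx² sin(jπx/L) = −(jπ/L)²·sin(jπx/L); on 0 ≤ x ≤ L, ∫sin²(jπx/L) dx = L/2 and ∫sin(jπx/L)·sin(lπx/L) dx = 0 for j ≠ l, so only diagonal terms survive in ∫|Ψ|² and ∫Ψ·Ψ″; ∫Ψ·Ψ′ dx = [Ψ²/2] between the walls = 0.
State is unnormalized: ∫|Ψ|² dx = 3.7190, and ∫Ψ*·(−ħ²/2m · Ψ'') dx = 93.062, so ⟨T⟩ = 93.062 / 3.7190.
⟨T⟩ = 25.023.

25.02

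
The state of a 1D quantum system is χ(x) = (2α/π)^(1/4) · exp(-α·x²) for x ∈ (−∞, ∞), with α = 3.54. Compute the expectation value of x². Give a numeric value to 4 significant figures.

⟨x²⟩ = ∫ x²·|χ|² dx (integrals over the domain).
Gaussian moments: ∫x^(2j)·e^(−2αx²) dx = (2j−1)!!/(4α)^j · √(π/(2α)), odd powers integrate to 0; here √(π/(2α)) = 0.66613.
⟨x²⟩ = 0.070621.

0.07062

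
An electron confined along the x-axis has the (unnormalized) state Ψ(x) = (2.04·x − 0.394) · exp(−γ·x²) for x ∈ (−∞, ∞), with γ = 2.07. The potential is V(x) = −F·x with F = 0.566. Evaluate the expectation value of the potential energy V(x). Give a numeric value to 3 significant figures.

0.167

⟨V⟩ = ∫ V(x)·|Ψ|² dx / ∫|Ψ|² dx.
Expand each integrand as polynomial × e^(−2γx²) and use ∫x^(2j)·e^(−2γx²) dx = (2j−1)!!/(4γ)^j · √(π/(2γ)), odd powers → 0; here √(π/(2γ)) = 0.87111.
State is unnormalized: ∫|Ψ|² dx = 0.57306, and ∫Ψ*·V(x)·Ψ dx = 0.095723, so ⟨V⟩ = 0.095723 / 0.57306.
⟨V⟩ = 0.16704.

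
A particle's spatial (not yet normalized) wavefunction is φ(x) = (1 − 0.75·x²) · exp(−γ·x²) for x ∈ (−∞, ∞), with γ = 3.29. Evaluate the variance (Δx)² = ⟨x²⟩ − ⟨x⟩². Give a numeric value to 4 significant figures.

0.05996

Compute ⟨x⟩ and ⟨x²⟩ separately, then (Δx)² = ⟨x²⟩ − ⟨x⟩².
Expand each integrand as polynomial × e^(−2γx²) and use ∫x^(2j)·e^(−2γx²) dx = (2j−1)!!/(4γ)^j · √(π/(2γ)), odd powers → 0; here √(π/(2γ)) = 0.69097.
Normalization: ∫|φ|² dx = 0.61895.
⟨x⟩ = 0.0000 and ⟨x²⟩ = 0.059956.
(Δx)² = 0.059956 − (0.0000)² = 0.059956.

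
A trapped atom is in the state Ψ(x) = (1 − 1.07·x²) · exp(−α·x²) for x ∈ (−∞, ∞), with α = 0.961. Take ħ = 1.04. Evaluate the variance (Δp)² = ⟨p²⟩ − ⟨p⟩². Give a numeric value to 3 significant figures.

3.23

Compute ⟨p⟩ and ⟨p²⟩ separately; (Δp)² = ⟨p²⟩ − ⟨p⟩².
Expand each integrand as polynomial × e^(−2αx²) and use ∫x^(2j)·e^(−2αx²) dx = (2j−1)!!/(4α)^j · √(π/(2α)), odd powers → 0; here √(π/(2α)) = 1.2785. Differentiate with the product rule, d/dx e^(−αx²) = −2αx·e^(−αx²).
Normalization: ∫|Ψ|² dx = 0.86392.
⟨p⟩ = 0.0000 and ⟨p²⟩ = 3.2288.
(Δp)² = 3.2288 − (0.0000)² = 3.2288.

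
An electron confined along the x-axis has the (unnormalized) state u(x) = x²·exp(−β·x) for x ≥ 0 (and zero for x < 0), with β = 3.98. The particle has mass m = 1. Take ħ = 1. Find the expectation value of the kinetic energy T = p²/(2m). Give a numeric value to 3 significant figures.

T = −(ħ²/2m) d²/dx², so ⟨T⟩ = −(ħ²/2m) ∫ u*·u'' dx / ∫|u|² dx; with m = 1.
Differentiate x²·exp(−β·x) with the product rule; every integrand then reduces to terms xʲ·e^(−2βx) on [0, ∞), with ∫₀^∞ xʲ·e^(−2βx) dx = j!/(2β)^(j+1).
State is unnormalized: ∫|u|² dx = 0.00075101, and ∫u*·(−ħ²/2m · u'') dx = 0.0019827, so ⟨T⟩ = 0.0019827 / 0.00075101.
⟨T⟩ = 2.6401.

2.64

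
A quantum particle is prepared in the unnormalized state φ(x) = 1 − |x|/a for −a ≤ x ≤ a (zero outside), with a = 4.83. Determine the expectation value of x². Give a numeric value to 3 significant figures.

⟨x²⟩ = ∫ x²·|φ|² dx / ∫|φ|² dx (integrals over the domain).
φ is even, so ∫ over [−a, a] = 2∫₀ᵃ with φ = 1 − x/a there: ∫₀ᵃ (1 − x/a)² dx = a/3, ∫₀ᵃ x²(1 − x/a)² dx = a³/30, ∫₀ᵃ x⁴(1 − x/a)² dx = a⁵/105.
State is unnormalized: ∫|φ|² dx = 3.2200, and ∫φ*·x²·φ dx = 7.5119, so ⟨x²⟩ = 7.5119 / 3.2200.
⟨x²⟩ = 2.3329.

2.33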